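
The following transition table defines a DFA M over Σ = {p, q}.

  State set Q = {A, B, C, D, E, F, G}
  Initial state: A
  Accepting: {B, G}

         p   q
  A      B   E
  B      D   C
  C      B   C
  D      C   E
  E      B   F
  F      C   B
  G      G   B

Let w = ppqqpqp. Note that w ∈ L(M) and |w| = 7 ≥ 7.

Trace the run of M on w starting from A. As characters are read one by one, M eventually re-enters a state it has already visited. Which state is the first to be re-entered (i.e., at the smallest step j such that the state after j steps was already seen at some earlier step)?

State sequence: A -p-> B -p-> D -q-> E -q-> F -p-> C -q-> C -p-> B
First repeat at step 6: C was already visited.

The earliest repeat is at step j = 6: M is in C, which it already visited at step i = 5.
Pumping length from the standard proof: p = 7 (the number of states). The repeated state found above gives |xy| = j ≤ 7 and |y| = j − i ≥ 1.

C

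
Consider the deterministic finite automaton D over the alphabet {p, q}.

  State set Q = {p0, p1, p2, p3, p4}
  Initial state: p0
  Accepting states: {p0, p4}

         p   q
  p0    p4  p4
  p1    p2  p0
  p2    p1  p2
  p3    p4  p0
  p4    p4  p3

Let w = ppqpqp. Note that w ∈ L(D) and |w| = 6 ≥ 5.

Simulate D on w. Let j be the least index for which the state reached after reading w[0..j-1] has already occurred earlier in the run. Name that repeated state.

Run of D on w = p p q p q p:
  step 0: p0  (start)
  step 1: p4  (read p: p0→p4)
  step 2: p4  (read p: p4→p4)   ← first repeat (p4 seen earlier)
  step 3: p3  (read q: p4→p3)
  step 4: p4  (read p: p3→p4)
  step 5: p3  (read q: p4→p3)
  step 6: p4  (read p: p3→p4)

The earliest repeat is at step j = 2: D is in p4, which it already visited at step i = 1.
Pumping length from the standard proof: p = 5 (the number of states). The repeated state found above gives |xy| = j ≤ 5 and |y| = j − i ≥ 1.

p4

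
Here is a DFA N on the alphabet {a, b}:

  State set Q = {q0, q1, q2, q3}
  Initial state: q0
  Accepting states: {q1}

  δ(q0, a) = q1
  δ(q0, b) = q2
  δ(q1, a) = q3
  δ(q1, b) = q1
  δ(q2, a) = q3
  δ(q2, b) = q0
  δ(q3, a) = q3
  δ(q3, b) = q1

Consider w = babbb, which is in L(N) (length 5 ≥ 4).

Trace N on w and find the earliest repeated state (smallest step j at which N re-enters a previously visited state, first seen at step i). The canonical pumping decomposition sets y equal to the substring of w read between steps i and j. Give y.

State sequence: q0 -b-> q2 -a-> q3 -b-> q1 -b-> q1 -b-> q1
First repeat at step 4: q1 was already visited.

So i = 3, j = 4, giving x = w[0:3] = bab, y = w[3:4] = b, z = w[4:5] = b.
Check: |xy| = 4 ≤ 4 and |y| = 1 ≥ 1. Reading y takes N from q1 back to q1, so every xyⁱz is accepted.

b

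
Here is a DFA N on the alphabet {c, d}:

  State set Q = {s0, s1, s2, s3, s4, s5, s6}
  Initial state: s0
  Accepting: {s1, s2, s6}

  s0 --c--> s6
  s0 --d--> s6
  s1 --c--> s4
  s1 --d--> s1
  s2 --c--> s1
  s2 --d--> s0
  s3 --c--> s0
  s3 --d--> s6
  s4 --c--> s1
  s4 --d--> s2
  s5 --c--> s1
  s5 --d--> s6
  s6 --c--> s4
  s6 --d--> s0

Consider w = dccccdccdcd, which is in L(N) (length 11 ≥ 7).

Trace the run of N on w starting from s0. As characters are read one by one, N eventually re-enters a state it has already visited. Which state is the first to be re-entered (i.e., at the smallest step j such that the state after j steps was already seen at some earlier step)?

Run of N on w = d c c c c d c c d c d:
  step 0: s0  (start)
  step 1: s6  (read d: s0→s6)
  step 2: s4  (read c: s6→s4)
  step 3: s1  (read c: s4→s1)
  step 4: s4  (read c: s1→s4)   ← first repeat (s4 seen earlier)
  step 5: s1  (read c: s4→s1)
  step 6: s1  (read d: s1→s1)
  step 7: s4  (read c: s1→s4)
  step 8: s1  (read c: s4→s1)
  step 9: s1  (read d: s1→s1)
  step 10: s4  (read c: s1→s4)
  step 11: s2  (read d: s4→s2)

The earliest repeat is at step j = 4: N is in s4, which it already visited at step i = 2.
Since N has 7 states, any run of length ≥ 7 visits 7+1 states, so by pigeonhole some state repeats within the first 7 steps — that repeat gives the pumpable loop.

s4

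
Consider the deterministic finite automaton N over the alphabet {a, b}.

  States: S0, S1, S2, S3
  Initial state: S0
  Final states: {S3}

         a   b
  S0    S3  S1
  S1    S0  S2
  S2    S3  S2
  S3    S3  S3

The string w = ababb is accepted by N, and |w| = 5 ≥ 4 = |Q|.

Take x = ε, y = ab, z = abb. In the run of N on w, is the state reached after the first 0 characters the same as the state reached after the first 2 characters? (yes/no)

Run of N on the first 2 characters of w = a b:
  step 0: S0  (start)
  step 1: S3  (read a: S0→S3)
  step 2: S3  (read b: S3→S3)

After x (step 0): S0. After xy (step 2): S3.
They differ (S0 ≠ S3), so y is not a cycle from the state after x; this split is not the one the pumping-lemma construction produces, and pumping y need not keep the string in L(N).

no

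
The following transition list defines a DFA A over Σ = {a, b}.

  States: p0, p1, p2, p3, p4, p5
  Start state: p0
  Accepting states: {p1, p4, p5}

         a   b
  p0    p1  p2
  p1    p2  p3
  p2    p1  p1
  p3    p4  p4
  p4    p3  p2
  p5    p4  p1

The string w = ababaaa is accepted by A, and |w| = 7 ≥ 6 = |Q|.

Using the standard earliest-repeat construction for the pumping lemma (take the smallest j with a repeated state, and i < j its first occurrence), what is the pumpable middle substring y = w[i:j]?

State sequence: p0 -a-> p1 -b-> p3 -a-> p4 -b-> p2 -a-> p1 -a-> p2 -a-> p1
First repeat at step 5: p1 was already visited.

So i = 1, j = 5, giving x = w[0:1] = a, y = w[1:5] = baba, z = w[5:7] = aa.
Check: |xy| = 5 ≤ 6 and |y| = 4 ≥ 1. Reading y takes A from p1 back to p1, so every xyⁱz is accepted.

baba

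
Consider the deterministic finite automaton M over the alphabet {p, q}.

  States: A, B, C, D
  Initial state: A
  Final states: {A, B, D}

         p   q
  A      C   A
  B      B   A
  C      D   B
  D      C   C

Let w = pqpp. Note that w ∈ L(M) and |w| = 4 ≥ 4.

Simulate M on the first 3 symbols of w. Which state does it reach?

B

Run of M on the first 3 characters of w = p q p:
  step 0: A  (start)
  step 1: C  (read p: A→C)
  step 2: B  (read q: C→B)
  step 3: B  (read p: B→B)

After reading 3 characters, M is in state B.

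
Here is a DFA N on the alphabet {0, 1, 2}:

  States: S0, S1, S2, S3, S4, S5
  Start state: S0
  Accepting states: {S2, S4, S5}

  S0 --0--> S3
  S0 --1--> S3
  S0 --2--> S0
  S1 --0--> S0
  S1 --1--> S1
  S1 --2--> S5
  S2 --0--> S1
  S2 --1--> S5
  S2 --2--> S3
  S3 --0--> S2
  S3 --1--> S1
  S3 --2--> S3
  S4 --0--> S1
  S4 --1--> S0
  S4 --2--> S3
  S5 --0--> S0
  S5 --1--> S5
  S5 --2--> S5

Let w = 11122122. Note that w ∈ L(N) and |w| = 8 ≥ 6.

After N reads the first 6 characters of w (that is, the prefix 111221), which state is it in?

State sequence: S0 -1-> S3 -1-> S1 -1-> S1 -2-> S5 -2-> S5 -1-> S5

After reading 6 characters, N is in state S5.

S5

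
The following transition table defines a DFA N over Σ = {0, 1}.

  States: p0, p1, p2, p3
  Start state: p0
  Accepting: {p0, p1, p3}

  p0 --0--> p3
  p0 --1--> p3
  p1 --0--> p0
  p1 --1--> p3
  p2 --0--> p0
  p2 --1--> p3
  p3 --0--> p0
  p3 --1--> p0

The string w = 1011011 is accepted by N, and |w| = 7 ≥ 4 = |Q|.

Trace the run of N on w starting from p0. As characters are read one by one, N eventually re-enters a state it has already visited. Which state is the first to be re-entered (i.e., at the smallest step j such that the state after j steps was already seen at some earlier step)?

p0

Run of N on w = 1 0 1 1 0 1 1:
  step 0: p0  (start)
  step 1: p3  (read 1: p0→p3)
  step 2: p0  (read 0: p3→p0)   ← first repeat (p0 seen earlier)
  step 3: p3  (read 1: p0→p3)
  step 4: p0  (read 1: p3→p0)
  step 5: p3  (read 0: p0→p3)
  step 6: p0  (read 1: p3→p0)
  step 7: p3  (read 1: p0→p3)

The earliest repeat is at step j = 2: N is in p0, which it already visited at step i = 0.
Pumping length from the standard proof: p = 4 (the number of states). The repeated state found above gives |xy| = j ≤ 4 and |y| = j − i ≥ 1.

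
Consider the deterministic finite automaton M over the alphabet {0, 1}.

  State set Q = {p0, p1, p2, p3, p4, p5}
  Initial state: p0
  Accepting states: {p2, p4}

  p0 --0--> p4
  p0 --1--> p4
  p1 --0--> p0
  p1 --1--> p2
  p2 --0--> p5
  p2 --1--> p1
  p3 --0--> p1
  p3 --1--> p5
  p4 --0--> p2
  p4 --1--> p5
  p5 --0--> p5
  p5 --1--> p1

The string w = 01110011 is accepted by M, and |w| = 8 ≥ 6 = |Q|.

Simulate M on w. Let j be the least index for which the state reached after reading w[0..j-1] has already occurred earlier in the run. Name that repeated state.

p5

State sequence: p0 -0-> p4 -1-> p5 -1-> p1 -1-> p2 -0-> p5 -0-> p5 -1-> p1 -1-> p2
First repeat at step 5: p5 was already visited.

The earliest repeat is at step j = 5: M is in p5, which it already visited at step i = 2.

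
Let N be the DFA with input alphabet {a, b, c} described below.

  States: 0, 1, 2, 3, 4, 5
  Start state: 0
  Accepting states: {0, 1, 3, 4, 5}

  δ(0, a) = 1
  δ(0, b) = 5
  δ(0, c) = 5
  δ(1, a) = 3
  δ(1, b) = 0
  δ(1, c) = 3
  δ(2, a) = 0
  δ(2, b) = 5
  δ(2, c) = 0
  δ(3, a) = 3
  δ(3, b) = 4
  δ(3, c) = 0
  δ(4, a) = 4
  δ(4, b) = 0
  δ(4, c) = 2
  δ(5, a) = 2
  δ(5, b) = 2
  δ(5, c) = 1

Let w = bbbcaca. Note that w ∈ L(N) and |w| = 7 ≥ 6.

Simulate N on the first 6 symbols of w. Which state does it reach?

0

State sequence: 0 -b-> 5 -b-> 2 -b-> 5 -c-> 1 -a-> 3 -c-> 0

After reading 6 characters, N is in state 0.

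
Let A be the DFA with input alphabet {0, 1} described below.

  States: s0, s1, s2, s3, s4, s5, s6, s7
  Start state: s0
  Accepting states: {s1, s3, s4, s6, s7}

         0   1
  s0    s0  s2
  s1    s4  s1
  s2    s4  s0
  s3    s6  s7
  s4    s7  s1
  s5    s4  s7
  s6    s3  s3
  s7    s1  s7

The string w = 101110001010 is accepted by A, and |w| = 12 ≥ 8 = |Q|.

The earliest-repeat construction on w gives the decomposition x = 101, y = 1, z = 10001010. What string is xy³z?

10111110001010

xy^3z = 101·1·1·1·10001010 = 10111110001010.
Reading y = 1 takes A from s1 back to s1, so after x·y·y·y the machine is still in s1, and z then leads to the accepting state s4. Hence 10111110001010 ∈ L(A).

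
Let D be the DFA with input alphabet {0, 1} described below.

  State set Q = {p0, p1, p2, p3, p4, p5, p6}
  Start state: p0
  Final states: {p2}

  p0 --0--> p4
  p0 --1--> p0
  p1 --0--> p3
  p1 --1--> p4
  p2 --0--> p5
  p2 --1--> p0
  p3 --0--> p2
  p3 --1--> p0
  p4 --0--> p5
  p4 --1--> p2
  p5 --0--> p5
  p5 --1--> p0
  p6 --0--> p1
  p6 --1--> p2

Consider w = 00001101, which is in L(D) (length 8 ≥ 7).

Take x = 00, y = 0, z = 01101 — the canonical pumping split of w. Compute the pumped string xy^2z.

000001101

xy^2z = 00·0·0·01101 = 000001101.
Reading y = 0 takes D from p5 back to p5, so after x·y·y the machine is still in p5, and z then leads to the accepting state p2. Hence 000001101 ∈ L(D).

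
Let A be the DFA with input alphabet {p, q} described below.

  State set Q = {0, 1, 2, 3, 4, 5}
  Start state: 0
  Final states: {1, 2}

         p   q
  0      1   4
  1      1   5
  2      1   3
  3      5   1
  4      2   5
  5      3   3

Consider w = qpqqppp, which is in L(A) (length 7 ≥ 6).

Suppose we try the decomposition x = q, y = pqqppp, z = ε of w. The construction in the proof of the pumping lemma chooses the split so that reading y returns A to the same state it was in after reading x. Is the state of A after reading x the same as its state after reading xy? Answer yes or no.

no

State sequence: 0 -q-> 4 -p-> 2 -q-> 3 -q-> 1 -p-> 1 -p-> 1 -p-> 1

After x (step 1): 4. After xy (step 7): 1.
They differ (4 ≠ 1), so y is not a cycle from the state after x; this split is not the one the pumping-lemma construction produces, and pumping y need not keep the string in L(A).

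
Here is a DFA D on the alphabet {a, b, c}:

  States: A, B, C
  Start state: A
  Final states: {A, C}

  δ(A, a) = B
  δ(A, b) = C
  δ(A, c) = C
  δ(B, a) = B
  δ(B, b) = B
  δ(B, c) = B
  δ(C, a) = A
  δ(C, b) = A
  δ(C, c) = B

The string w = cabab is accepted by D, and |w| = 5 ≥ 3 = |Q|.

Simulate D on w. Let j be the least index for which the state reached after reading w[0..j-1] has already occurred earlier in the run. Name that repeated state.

State sequence: A -c-> C -a-> A -b-> C -a-> A -b-> C
First repeat at step 2: A was already visited.

The earliest repeat is at step j = 2: D is in A, which it already visited at step i = 0.
Pumping length from the standard proof: p = 3 (the number of states). The repeated state found above gives |xy| = j ≤ 3 and |y| = j − i ≥ 1.

A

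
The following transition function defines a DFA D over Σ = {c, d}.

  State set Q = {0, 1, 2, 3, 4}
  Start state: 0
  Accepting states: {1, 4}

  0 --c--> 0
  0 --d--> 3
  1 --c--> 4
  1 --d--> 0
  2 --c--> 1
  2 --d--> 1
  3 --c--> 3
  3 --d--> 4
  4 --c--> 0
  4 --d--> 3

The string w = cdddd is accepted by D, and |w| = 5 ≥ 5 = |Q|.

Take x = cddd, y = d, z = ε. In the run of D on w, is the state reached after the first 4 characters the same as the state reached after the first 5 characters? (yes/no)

Run of D on the first 5 characters of w = c d d d d:
  step 0: 0  (start)
  step 1: 0  (read c: 0→0)
  step 2: 3  (read d: 0→3)
  step 3: 4  (read d: 3→4)
  step 4: 3  (read d: 4→3)
  step 5: 4  (read d: 3→4)

After x (step 4): 3. After xy (step 5): 4.
They differ (3 ≠ 4), so y is not a cycle from the state after x; this split is not the one the pumping-lemma construction produces, and pumping y need not keep the string in L(D).

no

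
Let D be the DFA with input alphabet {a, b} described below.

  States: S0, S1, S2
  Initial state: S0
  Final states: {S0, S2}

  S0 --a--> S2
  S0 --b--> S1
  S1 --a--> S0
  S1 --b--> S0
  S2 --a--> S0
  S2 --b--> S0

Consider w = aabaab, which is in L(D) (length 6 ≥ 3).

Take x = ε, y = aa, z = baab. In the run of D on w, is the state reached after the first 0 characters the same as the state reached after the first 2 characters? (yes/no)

yes

State sequence: S0 -a-> S2 -a-> S0

After x (step 0): S0. After xy (step 2): S0.
They match, so y = aa drives D around a cycle from S0 back to itself; pumping y any number of times keeps D in S0 before reading z, and xyⁱz ∈ L(D) for every i ≥ 0.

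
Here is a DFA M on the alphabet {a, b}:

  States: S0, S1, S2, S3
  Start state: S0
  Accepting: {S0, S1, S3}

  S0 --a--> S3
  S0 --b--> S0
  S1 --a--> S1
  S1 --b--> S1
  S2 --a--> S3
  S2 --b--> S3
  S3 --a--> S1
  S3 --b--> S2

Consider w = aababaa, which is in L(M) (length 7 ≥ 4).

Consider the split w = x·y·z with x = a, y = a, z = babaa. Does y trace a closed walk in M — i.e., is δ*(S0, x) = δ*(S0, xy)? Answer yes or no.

Run of M on the first 2 characters of w = a a:
  step 0: S0  (start)
  step 1: S3  (read a: S0→S3)
  step 2: S1  (read a: S3→S1)

After x (step 1): S3. After xy (step 2): S1.
They differ (S3 ≠ S1), so y is not a cycle from the state after x; this split is not the one the pumping-lemma construction produces, and pumping y need not keep the string in L(M).

no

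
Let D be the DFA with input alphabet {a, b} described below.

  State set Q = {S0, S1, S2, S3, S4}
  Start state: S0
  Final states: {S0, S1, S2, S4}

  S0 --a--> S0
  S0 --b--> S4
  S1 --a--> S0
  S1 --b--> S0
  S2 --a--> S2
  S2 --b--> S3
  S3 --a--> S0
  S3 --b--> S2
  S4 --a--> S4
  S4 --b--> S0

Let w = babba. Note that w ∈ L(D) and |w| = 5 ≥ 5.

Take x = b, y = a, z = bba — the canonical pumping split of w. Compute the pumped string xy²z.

xy^2z = b·a·a·bba = baabba.
Reading y = a takes D from S4 back to S4, so after x·y·y the machine is still in S4, and z then leads to the accepting state S4. Hence baabba ∈ L(D).

baabba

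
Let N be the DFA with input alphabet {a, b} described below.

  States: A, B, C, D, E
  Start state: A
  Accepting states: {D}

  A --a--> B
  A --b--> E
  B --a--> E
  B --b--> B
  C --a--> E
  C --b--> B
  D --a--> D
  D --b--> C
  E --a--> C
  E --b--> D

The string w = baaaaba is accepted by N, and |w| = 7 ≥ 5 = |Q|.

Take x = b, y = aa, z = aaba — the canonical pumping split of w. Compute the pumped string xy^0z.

baaba

xy⁰z = xz = b·aaba = baaba.
Reading y = aa takes N from E back to E, so after x the machine is still in E, and z then leads to the accepting state D. Hence baaba ∈ L(N).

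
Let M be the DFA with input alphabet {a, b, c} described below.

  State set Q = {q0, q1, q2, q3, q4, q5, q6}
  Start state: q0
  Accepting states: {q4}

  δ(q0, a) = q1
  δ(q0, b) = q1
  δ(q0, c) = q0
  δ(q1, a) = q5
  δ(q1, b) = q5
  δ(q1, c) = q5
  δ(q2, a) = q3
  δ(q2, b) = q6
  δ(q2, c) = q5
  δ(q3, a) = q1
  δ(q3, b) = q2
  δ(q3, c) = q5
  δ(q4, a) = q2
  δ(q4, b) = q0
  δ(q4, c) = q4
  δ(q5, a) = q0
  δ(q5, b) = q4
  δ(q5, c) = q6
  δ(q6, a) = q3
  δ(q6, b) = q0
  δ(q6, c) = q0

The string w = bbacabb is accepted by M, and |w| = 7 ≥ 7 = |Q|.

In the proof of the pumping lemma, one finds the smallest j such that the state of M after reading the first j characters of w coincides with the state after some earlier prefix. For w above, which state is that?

q0

State sequence: q0 -b-> q1 -b-> q5 -a-> q0 -c-> q0 -a-> q1 -b-> q5 -b-> q4
First repeat at step 3: q0 was already visited.

The earliest repeat is at step j = 3: M is in q0, which it already visited at step i = 0.
With |Q| = 7, pigeonhole forces a state repeat no later than step 7; the substring read between the first and second visits to that state can be pumped.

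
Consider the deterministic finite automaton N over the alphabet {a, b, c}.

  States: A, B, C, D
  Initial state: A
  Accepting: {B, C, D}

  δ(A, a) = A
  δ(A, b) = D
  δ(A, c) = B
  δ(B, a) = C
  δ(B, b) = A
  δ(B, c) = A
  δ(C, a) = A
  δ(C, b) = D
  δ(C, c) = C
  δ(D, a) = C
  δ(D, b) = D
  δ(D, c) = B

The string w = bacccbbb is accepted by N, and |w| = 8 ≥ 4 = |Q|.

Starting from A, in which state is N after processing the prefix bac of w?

Run of N on the first 3 characters of w = b a c:
  step 0: A  (start)
  step 1: D  (read b: A→D)
  step 2: C  (read a: D→C)
  step 3: C  (read c: C→C)

After reading 3 characters, N is in state C.

C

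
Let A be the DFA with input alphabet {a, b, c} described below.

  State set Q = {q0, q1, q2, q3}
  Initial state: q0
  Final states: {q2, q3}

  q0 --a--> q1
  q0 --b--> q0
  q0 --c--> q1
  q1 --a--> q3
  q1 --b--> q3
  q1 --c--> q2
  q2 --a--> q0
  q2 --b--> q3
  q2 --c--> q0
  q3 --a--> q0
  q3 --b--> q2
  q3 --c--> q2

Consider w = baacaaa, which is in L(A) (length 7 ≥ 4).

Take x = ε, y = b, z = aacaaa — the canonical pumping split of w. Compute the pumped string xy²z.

xy^2z = ε·b·b·aacaaa = bbaacaaa.
Reading y = b takes A from q0 back to q0, so after x·y·y the machine is still in q0, and z then leads to the accepting state q3. Hence bbaacaaa ∈ L(A).

bbaacaaa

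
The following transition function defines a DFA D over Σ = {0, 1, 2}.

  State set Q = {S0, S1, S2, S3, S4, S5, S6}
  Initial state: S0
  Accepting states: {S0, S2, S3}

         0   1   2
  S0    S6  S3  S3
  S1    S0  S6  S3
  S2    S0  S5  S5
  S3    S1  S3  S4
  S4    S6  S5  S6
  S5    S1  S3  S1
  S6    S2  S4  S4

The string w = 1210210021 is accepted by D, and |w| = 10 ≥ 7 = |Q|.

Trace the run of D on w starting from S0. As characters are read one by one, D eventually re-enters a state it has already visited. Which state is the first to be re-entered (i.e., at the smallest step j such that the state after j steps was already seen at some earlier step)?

State sequence: S0 -1-> S3 -2-> S4 -1-> S5 -0-> S1 -2-> S3 -1-> S3 -0-> S1 -0-> S0 -2-> S3 -1-> S3
First repeat at step 5: S3 was already visited.

The earliest repeat is at step j = 5: D is in S3, which it already visited at step i = 1.
The DFA has 7 states, so the proof of the pumping lemma guarantees a repeated state among the first 7+1 visited; the segment between the two visits is the pumpable y.

S3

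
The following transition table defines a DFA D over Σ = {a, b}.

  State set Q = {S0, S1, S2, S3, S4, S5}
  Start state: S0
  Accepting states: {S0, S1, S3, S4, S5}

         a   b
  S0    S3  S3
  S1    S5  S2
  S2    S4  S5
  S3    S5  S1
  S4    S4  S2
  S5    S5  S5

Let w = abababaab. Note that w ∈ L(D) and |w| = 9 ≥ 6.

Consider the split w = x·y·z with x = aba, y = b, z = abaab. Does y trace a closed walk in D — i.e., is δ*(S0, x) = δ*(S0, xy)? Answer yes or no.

State sequence: S0 -a-> S3 -b-> S1 -a-> S5 -b-> S5

After x (step 3): S5. After xy (step 4): S5.
They match, so y = b drives D around a cycle from S5 back to itself; pumping y any number of times keeps D in S5 before reading z, and xyⁱz ∈ L(D) for every i ≥ 0.

yes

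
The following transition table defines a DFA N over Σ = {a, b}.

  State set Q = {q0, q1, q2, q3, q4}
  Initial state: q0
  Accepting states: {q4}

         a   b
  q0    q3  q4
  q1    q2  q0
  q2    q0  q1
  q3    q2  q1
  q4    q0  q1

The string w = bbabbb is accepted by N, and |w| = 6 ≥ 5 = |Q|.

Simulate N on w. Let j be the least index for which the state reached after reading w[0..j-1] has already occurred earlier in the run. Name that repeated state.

Run of N on w = b b a b b b:
  step 0: q0  (start)
  step 1: q4  (read b: q0→q4)
  step 2: q1  (read b: q4→q1)
  step 3: q2  (read a: q1→q2)
  step 4: q1  (read b: q2→q1)   ← first repeat (q1 seen earlier)
  step 5: q0  (read b: q1→q0)
  step 6: q4  (read b: q0→q4)

The earliest repeat is at step j = 4: N is in q1, which it already visited at step i = 2.
Pumping length from the standard proof: p = 5 (the number of states). The repeated state found above gives |xy| = j ≤ 5 and |y| = j − i ≥ 1.

q1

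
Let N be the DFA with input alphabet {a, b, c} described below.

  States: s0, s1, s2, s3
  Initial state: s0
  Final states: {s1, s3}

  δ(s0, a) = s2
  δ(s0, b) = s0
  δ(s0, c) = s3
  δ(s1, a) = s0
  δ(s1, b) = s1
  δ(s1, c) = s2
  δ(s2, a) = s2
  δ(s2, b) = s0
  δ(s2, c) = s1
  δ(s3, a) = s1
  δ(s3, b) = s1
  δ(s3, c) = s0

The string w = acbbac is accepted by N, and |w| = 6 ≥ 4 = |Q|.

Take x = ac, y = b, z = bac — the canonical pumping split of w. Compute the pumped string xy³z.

xy^3z = ac·b·b·b·bac = acbbbbac.
Reading y = b takes N from s1 back to s1, so after x·y·y·y the machine is still in s1, and z then leads to the accepting state s3. Hence acbbbbac ∈ L(N).

acbbbbac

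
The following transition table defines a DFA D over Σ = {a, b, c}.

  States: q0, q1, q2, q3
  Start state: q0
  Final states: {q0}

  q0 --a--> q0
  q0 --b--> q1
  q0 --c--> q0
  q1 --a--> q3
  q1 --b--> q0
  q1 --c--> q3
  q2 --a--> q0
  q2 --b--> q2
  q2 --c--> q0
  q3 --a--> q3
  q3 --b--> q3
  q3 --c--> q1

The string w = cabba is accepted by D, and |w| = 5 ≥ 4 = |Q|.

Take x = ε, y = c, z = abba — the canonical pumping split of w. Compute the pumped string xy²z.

xy^2z = ε·c·c·abba = ccabba.
Reading y = c takes D from q0 back to q0, so after x·y·y the machine is still in q0, and z then leads to the accepting state q0. Hence ccabba ∈ L(D).

ccabba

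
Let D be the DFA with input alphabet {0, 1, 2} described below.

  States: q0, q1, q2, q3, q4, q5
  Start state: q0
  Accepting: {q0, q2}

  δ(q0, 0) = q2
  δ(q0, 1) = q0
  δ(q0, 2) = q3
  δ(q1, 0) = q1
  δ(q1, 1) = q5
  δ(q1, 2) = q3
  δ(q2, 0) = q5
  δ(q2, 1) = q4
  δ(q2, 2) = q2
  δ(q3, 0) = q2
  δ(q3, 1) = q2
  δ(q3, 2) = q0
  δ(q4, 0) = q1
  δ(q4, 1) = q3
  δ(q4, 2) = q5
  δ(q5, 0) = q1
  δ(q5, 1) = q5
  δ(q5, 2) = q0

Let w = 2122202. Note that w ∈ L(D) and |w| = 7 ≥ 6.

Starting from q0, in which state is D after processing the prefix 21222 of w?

q2

State sequence: q0 -2-> q3 -1-> q2 -2-> q2 -2-> q2 -2-> q2

After reading 5 characters, D is in state q2.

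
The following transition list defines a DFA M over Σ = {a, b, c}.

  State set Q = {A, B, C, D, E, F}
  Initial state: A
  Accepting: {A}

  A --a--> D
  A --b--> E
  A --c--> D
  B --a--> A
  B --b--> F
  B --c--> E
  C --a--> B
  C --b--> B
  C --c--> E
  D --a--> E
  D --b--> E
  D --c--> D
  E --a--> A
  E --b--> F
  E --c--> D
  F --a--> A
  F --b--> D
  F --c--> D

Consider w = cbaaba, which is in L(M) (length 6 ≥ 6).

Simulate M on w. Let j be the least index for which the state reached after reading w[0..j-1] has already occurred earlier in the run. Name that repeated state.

Run of M on w = c b a a b a:
  step 0: A  (start)
  step 1: D  (read c: A→D)
  step 2: E  (read b: D→E)
  step 3: A  (read a: E→A)   ← first repeat (A seen earlier)
  step 4: D  (read a: A→D)
  step 5: E  (read b: D→E)
  step 6: A  (read a: E→A)

The earliest repeat is at step j = 3: M is in A, which it already visited at step i = 0.
The DFA has 6 states, so the proof of the pumping lemma guarantees a repeated state among the first 6+1 visited; the segment between the two visits is the pumpable y.

A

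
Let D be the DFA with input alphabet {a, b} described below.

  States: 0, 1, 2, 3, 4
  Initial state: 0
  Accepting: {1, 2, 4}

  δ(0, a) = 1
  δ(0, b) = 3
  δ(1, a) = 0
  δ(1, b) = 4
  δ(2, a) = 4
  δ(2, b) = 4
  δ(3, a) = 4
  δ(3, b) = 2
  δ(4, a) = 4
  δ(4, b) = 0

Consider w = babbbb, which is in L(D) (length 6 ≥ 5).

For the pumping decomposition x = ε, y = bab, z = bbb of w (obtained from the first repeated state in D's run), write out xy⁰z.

bbb

xy⁰z = xz = ε·bbb = bbb.
Reading y = bab takes D from 0 back to 0, so after x the machine is still in 0, and z then leads to the accepting state 4. Hence bbb ∈ L(D).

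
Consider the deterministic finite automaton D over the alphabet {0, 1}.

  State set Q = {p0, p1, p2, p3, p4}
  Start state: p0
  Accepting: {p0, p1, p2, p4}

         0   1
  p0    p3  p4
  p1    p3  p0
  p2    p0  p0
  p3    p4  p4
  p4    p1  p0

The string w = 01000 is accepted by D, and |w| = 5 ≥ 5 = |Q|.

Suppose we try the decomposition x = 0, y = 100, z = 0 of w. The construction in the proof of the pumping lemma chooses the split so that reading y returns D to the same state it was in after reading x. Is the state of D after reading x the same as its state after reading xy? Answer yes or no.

yes

Run of D on the first 4 characters of w = 0 1 0 0:
  step 0: p0  (start)
  step 1: p3  (read 0: p0→p3)
  step 2: p4  (read 1: p3→p4)
  step 3: p1  (read 0: p4→p1)
  step 4: p3  (read 0: p1→p3)

After x (step 1): p3. After xy (step 4): p3.
They match, so y = 100 drives D around a cycle from p3 back to itself; pumping y any number of times keeps D in p3 before reading z, and xyⁱz ∈ L(D) for every i ≥ 0.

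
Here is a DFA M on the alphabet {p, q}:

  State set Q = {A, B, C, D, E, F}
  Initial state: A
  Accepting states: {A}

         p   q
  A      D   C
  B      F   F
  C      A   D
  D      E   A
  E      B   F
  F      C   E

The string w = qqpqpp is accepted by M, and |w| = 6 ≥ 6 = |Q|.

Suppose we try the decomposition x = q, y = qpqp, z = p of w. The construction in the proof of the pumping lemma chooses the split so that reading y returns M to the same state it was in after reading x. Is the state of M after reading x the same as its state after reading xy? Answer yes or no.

Run of M on the first 5 characters of w = q q p q p:
  step 0: A  (start)
  step 1: C  (read q: A→C)
  step 2: D  (read q: C→D)
  step 3: E  (read p: D→E)
  step 4: F  (read q: E→F)
  step 5: C  (read p: F→C)

After x (step 1): C. After xy (step 5): C.
They match, so y = qpqp drives M around a cycle from C back to itself; pumping y any number of times keeps M in C before reading z, and xyⁱz ∈ L(M) for every i ≥ 0.

yes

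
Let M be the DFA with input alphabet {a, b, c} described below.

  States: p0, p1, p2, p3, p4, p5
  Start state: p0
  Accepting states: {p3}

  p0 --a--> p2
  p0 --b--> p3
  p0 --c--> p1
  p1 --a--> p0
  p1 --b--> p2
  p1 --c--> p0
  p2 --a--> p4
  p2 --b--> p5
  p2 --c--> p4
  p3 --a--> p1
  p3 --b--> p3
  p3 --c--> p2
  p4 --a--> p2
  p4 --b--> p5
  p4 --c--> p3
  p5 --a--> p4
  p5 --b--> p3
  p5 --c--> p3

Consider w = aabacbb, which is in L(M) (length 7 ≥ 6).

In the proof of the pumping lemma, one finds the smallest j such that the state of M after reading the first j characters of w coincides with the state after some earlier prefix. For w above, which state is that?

Run of M on w = a a b a c b b:
  step 0: p0  (start)
  step 1: p2  (read a: p0→p2)
  step 2: p4  (read a: p2→p4)
  step 3: p5  (read b: p4→p5)
  step 4: p4  (read a: p5→p4)   ← first repeat (p4 seen earlier)
  step 5: p3  (read c: p4→p3)
  step 6: p3  (read b: p3→p3)
  step 7: p3  (read b: p3→p3)

The earliest repeat is at step j = 4: M is in p4, which it already visited at step i = 2.
Since M has 6 states, any run of length ≥ 6 visits 6+1 states, so by pigeonhole some state repeats within the first 6 steps — that repeat gives the pumpable loop.

p4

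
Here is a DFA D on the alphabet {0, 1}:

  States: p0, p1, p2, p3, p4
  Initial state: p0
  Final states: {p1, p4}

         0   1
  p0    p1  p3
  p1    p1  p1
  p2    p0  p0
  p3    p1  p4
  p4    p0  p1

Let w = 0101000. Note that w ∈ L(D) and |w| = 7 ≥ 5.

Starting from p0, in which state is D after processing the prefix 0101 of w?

p1

State sequence: p0 -0-> p1 -1-> p1 -0-> p1 -1-> p1

After reading 4 characters, D is in state p1.
(This kind of state-tracing is the core of the pumping-lemma construction: with 5 states, pigeonhole forces a repeat within the first 5 steps.)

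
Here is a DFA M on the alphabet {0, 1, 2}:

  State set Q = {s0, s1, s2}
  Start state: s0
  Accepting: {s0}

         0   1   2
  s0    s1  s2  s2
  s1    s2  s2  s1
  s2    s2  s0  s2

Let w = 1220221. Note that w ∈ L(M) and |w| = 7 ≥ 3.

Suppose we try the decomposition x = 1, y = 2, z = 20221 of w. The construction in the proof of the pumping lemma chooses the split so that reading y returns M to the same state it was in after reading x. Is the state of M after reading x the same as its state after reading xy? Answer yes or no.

yes

Run of M on the first 2 characters of w = 1 2:
  step 0: s0  (start)
  step 1: s2  (read 1: s0→s2)
  step 2: s2  (read 2: s2→s2)

After x (step 1): s2. After xy (step 2): s2.
They match, so y = 2 drives M around a cycle from s2 back to itself; pumping y any number of times keeps M in s2 before reading z, and xyⁱz ∈ L(M) for every i ≥ 0.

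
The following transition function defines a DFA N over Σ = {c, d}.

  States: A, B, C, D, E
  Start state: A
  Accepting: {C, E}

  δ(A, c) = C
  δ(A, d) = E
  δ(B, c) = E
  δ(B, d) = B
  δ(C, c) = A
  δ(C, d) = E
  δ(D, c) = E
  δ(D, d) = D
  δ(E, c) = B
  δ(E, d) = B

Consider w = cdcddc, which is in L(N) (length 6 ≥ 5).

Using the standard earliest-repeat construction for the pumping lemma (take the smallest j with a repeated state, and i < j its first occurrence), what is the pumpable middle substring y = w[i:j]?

d

Run of N on w = c d c d d c:
  step 0: A  (start)
  step 1: C  (read c: A→C)
  step 2: E  (read d: C→E)
  step 3: B  (read c: E→B)
  step 4: B  (read d: B→B)   ← first repeat (B seen earlier)
  step 5: B  (read d: B→B)
  step 6: E  (read c: B→E)

So i = 3, j = 4, giving x = w[0:3] = cdc, y = w[3:4] = d, z = w[4:6] = dc.
Check: |xy| = 4 ≤ 5 and |y| = 1 ≥ 1. Reading y takes N from B back to B, so every xyⁱz is accepted.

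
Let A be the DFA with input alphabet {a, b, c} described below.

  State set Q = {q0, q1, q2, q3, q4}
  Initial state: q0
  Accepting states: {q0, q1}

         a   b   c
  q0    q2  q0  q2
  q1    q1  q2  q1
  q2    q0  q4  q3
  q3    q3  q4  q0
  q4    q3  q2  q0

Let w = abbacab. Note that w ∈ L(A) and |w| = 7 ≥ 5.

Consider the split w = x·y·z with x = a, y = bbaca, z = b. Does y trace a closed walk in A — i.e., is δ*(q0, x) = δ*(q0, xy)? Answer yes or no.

Run of A on the first 6 characters of w = a b b a c a:
  step 0: q0  (start)
  step 1: q2  (read a: q0→q2)
  step 2: q4  (read b: q2→q4)
  step 3: q2  (read b: q4→q2)
  step 4: q0  (read a: q2→q0)
  step 5: q2  (read c: q0→q2)
  step 6: q0  (read a: q2→q0)

After x (step 1): q2. After xy (step 6): q0.
They differ (q2 ≠ q0), so y is not a cycle from the state after x; this split is not the one the pumping-lemma construction produces, and pumping y need not keep the string in L(A).

no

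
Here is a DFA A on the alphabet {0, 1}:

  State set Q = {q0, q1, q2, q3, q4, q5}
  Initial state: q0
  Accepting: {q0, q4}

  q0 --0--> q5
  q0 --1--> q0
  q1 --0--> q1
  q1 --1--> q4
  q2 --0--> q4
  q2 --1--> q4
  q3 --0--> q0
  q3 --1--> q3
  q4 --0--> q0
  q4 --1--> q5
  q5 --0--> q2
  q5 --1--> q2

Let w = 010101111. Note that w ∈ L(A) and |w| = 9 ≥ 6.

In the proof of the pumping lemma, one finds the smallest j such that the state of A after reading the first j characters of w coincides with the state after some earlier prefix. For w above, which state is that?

q5

State sequence: q0 -0-> q5 -1-> q2 -0-> q4 -1-> q5 -0-> q2 -1-> q4 -1-> q5 -1-> q2 -1-> q4
First repeat at step 4: q5 was already visited.

The earliest repeat is at step j = 4: A is in q5, which it already visited at step i = 1.
With |Q| = 6, pigeonhole forces a state repeat no later than step 6; the substring read between the first and second visits to that state can be pumped.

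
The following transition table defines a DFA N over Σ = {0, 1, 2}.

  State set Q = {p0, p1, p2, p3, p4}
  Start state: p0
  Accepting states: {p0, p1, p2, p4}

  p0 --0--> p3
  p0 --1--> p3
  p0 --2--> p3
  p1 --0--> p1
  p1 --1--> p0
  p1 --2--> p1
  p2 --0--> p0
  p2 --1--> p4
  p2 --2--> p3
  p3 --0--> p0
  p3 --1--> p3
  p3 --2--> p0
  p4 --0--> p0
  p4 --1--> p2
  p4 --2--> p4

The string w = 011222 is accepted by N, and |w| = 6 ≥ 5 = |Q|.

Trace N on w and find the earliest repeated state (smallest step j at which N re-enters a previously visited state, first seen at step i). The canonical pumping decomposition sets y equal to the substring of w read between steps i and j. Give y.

1

State sequence: p0 -0-> p3 -1-> p3 -1-> p3 -2-> p0 -2-> p3 -2-> p0
First repeat at step 2: p3 was already visited.

So i = 1, j = 2, giving x = w[0:1] = 0, y = w[1:2] = 1, z = w[2:6] = 1222.
Check: |xy| = 2 ≤ 5 and |y| = 1 ≥ 1. Reading y takes N from p3 back to p3, so every xyⁱz is accepted.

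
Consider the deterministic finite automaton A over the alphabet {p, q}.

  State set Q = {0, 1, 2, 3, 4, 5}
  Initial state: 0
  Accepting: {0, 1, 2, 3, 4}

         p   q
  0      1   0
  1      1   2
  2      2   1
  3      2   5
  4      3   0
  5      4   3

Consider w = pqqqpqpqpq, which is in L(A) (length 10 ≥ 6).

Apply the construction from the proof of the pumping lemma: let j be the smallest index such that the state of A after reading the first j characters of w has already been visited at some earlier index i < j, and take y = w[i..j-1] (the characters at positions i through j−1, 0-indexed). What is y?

Run of A on w = p q q q p q p q p q:
  step 0: 0  (start)
  step 1: 1  (read p: 0→1)
  step 2: 2  (read q: 1→2)
  step 3: 1  (read q: 2→1)   ← first repeat (1 seen earlier)
  step 4: 2  (read q: 1→2)
  step 5: 2  (read p: 2→2)
  step 6: 1  (read q: 2→1)
  step 7: 1  (read p: 1→1)
  step 8: 2  (read q: 1→2)
  step 9: 2  (read p: 2→2)
  step 10: 1  (read q: 2→1)

So i = 1, j = 3, giving x = w[0:1] = p, y = w[1:3] = qq, z = w[3:10] = qpqpqpq.
Check: |xy| = 3 ≤ 6 and |y| = 2 ≥ 1. Reading y takes A from 1 back to 1, so every xyⁱz is accepted.
With |Q| = 6, pigeonhole forces a state repeat no later than step 6; the substring read between the first and second visits to that state can be pumped.

qq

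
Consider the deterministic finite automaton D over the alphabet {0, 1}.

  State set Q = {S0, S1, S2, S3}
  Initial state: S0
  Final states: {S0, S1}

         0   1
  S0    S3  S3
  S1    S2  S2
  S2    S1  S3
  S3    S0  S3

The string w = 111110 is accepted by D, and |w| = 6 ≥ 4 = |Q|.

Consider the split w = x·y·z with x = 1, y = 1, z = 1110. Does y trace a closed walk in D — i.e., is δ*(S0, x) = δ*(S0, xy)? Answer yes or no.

yes

Run of D on the first 2 characters of w = 1 1:
  step 0: S0  (start)
  step 1: S3  (read 1: S0→S3)
  step 2: S3  (read 1: S3→S3)

After x (step 1): S3. After xy (step 2): S3.
They match, so y = 1 drives D around a cycle from S3 back to itself; pumping y any number of times keeps D in S3 before reading z, and xyⁱz ∈ L(D) for every i ≥ 0.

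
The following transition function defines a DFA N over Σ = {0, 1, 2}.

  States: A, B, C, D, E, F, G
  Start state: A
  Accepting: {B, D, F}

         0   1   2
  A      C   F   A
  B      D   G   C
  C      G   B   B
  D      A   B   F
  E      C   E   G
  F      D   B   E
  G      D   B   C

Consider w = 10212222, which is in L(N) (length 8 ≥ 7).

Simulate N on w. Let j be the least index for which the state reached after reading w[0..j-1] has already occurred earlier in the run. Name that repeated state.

F

State sequence: A -1-> F -0-> D -2-> F -1-> B -2-> C -2-> B -2-> C -2-> B
First repeat at step 3: F was already visited.

The earliest repeat is at step j = 3: N is in F, which it already visited at step i = 1.
Since N has 7 states, any run of length ≥ 7 visits 7+1 states, so by pigeonhole some state repeats within the first 7 steps — that repeat gives the pumpable loop.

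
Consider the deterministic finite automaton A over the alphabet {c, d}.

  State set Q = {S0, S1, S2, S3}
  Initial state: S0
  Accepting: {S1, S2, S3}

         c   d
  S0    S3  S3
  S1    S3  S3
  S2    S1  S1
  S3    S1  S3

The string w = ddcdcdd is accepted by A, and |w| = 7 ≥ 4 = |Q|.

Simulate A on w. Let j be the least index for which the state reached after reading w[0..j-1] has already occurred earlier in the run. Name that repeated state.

State sequence: S0 -d-> S3 -d-> S3 -c-> S1 -d-> S3 -c-> S1 -d-> S3 -d-> S3
First repeat at step 2: S3 was already visited.

The earliest repeat is at step j = 2: A is in S3, which it already visited at step i = 1.
The DFA has 4 states, so the proof of the pumping lemma guarantees a repeated state among the first 4+1 visited; the segment between the two visits is the pumpable y.

S3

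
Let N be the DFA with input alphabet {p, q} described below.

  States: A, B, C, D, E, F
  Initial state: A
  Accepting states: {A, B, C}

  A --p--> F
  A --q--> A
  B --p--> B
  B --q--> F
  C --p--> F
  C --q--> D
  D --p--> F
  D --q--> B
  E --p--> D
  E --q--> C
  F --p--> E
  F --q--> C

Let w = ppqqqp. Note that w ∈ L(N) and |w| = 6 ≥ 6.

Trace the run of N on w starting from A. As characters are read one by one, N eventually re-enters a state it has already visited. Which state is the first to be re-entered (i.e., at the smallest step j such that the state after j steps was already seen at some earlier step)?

B

Run of N on w = p p q q q p:
  step 0: A  (start)
  step 1: F  (read p: A→F)
  step 2: E  (read p: F→E)
  step 3: C  (read q: E→C)
  step 4: D  (read q: C→D)
  step 5: B  (read q: D→B)
  step 6: B  (read p: B→B)   ← first repeat (B seen earlier)

The earliest repeat is at step j = 6: N is in B, which it already visited at step i = 5.
The DFA has 6 states, so the proof of the pumping lemma guarantees a repeated state among the first 6+1 visited; the segment between the two visits is the pumpable y.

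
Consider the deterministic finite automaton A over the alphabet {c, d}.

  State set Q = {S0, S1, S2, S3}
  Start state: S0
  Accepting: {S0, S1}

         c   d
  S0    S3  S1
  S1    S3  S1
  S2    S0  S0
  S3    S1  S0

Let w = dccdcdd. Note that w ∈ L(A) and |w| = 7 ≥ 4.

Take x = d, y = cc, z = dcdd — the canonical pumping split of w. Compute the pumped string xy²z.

xy^2z = d·cc·cc·dcdd = dccccdcdd.
Reading y = cc takes A from S1 back to S1, so after x·y·y the machine is still in S1, and z then leads to the accepting state S1. Hence dccccdcdd ∈ L(A).

dccccdcdd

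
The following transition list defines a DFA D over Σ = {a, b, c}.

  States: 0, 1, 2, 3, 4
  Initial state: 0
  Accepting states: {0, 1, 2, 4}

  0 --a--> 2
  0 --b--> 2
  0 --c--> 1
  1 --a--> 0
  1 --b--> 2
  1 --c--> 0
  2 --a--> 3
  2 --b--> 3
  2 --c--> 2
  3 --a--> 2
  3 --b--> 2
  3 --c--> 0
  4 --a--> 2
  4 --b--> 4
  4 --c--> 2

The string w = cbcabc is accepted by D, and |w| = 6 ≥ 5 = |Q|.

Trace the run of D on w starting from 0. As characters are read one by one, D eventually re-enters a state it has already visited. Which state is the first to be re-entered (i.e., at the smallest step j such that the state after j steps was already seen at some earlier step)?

2

Run of D on w = c b c a b c:
  step 0: 0  (start)
  step 1: 1  (read c: 0→1)
  step 2: 2  (read b: 1→2)
  step 3: 2  (read c: 2→2)   ← first repeat (2 seen earlier)
  step 4: 3  (read a: 2→3)
  step 5: 2  (read b: 3→2)
  step 6: 2  (read c: 2→2)

The earliest repeat is at step j = 3: D is in 2, which it already visited at step i = 2.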